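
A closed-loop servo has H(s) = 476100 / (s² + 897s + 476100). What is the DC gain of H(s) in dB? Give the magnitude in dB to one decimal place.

0.0 dB

H(0) = 476100 / 476100 = 1
20 log₁₀(1) = 0.00 dB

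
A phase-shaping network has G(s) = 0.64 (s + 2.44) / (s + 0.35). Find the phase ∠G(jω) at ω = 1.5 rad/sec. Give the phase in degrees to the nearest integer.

∠(j1.5 + 2.44) = arctan(1.5/2.44) = 31.58°
∠(j1.5 + 0.35) = arctan(1.5/0.35) = 76.87°
∠G(j1.5) = 31.58° − 76.87° = -45.28°

-45°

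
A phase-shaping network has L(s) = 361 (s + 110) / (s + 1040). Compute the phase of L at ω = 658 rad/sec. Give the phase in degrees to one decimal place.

∠(j658 + 110) = arctan(658/110) = 80.51°
∠(j658 + 1040) = arctan(658/1040) = 32.32°
∠L(j658) = 80.51° − 32.32° = 48.19°

48.2°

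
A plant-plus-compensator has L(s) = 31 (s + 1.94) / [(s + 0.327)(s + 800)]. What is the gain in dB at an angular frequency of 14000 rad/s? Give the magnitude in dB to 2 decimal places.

|j14000 + 1.94| = √(14000² + 1.94²) = 1.4e+04
|j14000 + 0.327| = √(14000² + 0.327²) = 1.4e+04
|j14000 + 800| = √(14000² + 800²) = 1.402e+04
|L(j14000)| = 31 × 1.4e+04 / (1.4e+04 × 1.402e+04) = 0.0022107
20 log₁₀(0.0022107) = -53.109 dB

-53.11 dB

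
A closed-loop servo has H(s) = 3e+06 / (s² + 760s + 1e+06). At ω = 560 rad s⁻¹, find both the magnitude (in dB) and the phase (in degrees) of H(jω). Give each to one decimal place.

|H| = 11.4 dB, ∠H = -31.8°

|(j560)² + 760(j560) + 1e+06| = |6.864e+05 + j4.256e+05| = 8.076e+05
|H(j560)| = 3e+06 / 8.076e+05 = 3.7145
20 log₁₀(3.7145) = 11.40 dB
∠[(j560)² + 760(j560) + 1e+06] = ∠[6.864e+05 + j4.256e+05] = 31.80°
∠H(j560) = −31.80° = -31.80°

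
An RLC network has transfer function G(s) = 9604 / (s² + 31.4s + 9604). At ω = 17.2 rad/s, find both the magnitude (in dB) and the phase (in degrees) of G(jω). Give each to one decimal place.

|G| = 0.3 dB, ∠G = -3.3°

|(j17.2)² + 31.4(j17.2) + 9604| = |9308.2 + j540.08| = 9324
|G(j17.2)| = 9604 / 9324 = 1.0301
20 log₁₀(1.0301) = 0.26 dB
∠[(j17.2)² + 31.4(j17.2) + 9604] = ∠[9308.2 + j540.08] = 3.32°
∠G(j17.2) = −3.32° = -3.32°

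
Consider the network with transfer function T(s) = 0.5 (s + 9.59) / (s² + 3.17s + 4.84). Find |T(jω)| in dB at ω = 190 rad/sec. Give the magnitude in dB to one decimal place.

-51.6 dB

|j190 + 9.59| = √(190² + 9.59²) = 190.2
|(j190)² + 3.17(j190) + 4.84| = |-36095 + j602.3| = 3.61e+04
|T(j190)| = 0.5 × 190.2 / 3.61e+04 = 0.0026349
20 log₁₀(0.0026349) = -51.58 dB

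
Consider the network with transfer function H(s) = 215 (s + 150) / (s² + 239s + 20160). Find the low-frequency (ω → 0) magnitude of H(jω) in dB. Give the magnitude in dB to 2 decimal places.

H(0) = 215 × 150 / 20160 = 1.5997
20 log₁₀(1.5997) = 4.081 dB

4.08 dB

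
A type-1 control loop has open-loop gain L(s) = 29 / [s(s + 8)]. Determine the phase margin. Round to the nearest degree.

67 deg

Gain crossover: |L(jω)| = 1 at ω ≈ 3.34 rad/s.
∠L(j3.34) = −90° − arctan(3.34/8) ≈ -112.69°
PM = 180° + (-112.69°) = 67.31°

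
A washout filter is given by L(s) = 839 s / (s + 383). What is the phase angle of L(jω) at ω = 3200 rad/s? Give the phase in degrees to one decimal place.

∠(j3200) = 90.00°
∠(j3200 + 383) = arctan(3200/383) = 83.17°
∠L(j3200) = 90.00° − 83.17° = 6.83°

6.8°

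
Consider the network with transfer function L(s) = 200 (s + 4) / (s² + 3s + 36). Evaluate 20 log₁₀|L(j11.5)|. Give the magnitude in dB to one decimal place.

27.5 dB

|j11.5 + 4| = √(11.5² + 4²) = 12.18
|(j11.5)² + 3(j11.5) + 36| = |-96.25 + j34.5| = 102.2
|L(j11.5)| = 200 × 12.18 / 102.2 = 23.817
20 log₁₀(23.817) = 27.54 dB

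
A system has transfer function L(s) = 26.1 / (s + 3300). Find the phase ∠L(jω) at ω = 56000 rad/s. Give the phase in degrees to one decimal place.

-86.6°

∠(j56000 + 3300) = arctan(56000/3300) = 86.63°
∠L(j56000) = −86.63° = -86.63°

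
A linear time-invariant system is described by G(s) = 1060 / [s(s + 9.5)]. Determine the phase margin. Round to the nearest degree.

17°

Gain crossover: |G(jω)| = 1 at ω ≈ 31.9 rad/s.
∠G(j31.9) = −90° − arctan(31.9/9.5) ≈ -163.40°
PM = 180° + (-163.40°) = 16.60°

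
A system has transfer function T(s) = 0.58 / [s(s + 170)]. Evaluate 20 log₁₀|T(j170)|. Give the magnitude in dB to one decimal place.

-97.0 dB

|j170 + 170| = √(170² + 170²) = 240.4
|j170| = 170
|T(j170)| = 0.58 / (240.4 × 170) = 1.4191e-05
20 log₁₀(1.4191e-05) = -96.96 dB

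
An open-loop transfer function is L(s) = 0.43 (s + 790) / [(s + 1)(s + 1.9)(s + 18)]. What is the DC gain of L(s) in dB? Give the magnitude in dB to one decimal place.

19.9 dB

L(0) = 0.43 × 790 / (1 × 1.9 × 18) = 9.9327
20 log₁₀(9.9327) = 19.94 dB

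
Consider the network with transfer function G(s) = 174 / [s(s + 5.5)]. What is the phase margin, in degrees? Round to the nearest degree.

24 deg

Gain crossover: |G(jω)| = 1 at ω ≈ 12.6 rad s⁻¹.
∠G(j12.6) = −90° − arctan(12.6/5.5) ≈ -156.47°
PM = 180° + (-156.47°) = 23.53°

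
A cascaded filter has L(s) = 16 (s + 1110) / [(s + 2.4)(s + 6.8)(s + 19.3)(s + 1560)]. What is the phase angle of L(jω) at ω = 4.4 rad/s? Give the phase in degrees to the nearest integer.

-107°

∠(j4.4 + 1110) = arctan(4.4/1110) = 0.23°
∠(j4.4 + 2.4) = arctan(4.4/2.4) = 61.39°
∠(j4.4 + 6.8) = arctan(4.4/6.8) = 32.91°
∠(j4.4 + 19.3) = arctan(4.4/19.3) = 12.84°
∠(j4.4 + 1560) = arctan(4.4/1560) = 0.16°
∠L(j4.4) = 0.23° − (61.39° + 32.91° + 12.84° + 0.16°) = -107.07°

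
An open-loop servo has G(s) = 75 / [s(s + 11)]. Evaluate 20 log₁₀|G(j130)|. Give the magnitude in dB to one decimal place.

-47.1 dB

|j130 + 11| = √(130² + 11²) = 130.5
|j130| = 130
|G(j130)| = 75 / (130.5 × 130) = 0.0044221
20 log₁₀(0.0044221) = -47.09 dB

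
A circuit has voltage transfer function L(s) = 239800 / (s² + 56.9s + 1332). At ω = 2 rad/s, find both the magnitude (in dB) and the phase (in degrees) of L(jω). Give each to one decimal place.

|(j2)² + 56.9(j2) + 1332| = |1328 + j113.8| = 1333
|L(j2)| = 239800 / 1333 = 179.91
20 log₁₀(179.91) = 45.10 dB
∠[(j2)² + 56.9(j2) + 1332] = ∠[1328 + j113.8] = 4.90°
∠L(j2) = −4.90° = -4.90°

|L| = 45.1 dB, ∠L = -4.9°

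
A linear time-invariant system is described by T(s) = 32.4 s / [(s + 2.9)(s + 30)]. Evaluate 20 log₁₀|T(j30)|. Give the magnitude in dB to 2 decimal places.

-2.38 dB

|j30| = 30
|j30 + 2.9| = √(30² + 2.9²) = 30.14
|j30 + 30| = √(30² + 30²) = 42.43
|T(j30)| = 32.4 × 30 / (30.14 × 42.43) = 0.76013
20 log₁₀(0.76013) = -2.382 dB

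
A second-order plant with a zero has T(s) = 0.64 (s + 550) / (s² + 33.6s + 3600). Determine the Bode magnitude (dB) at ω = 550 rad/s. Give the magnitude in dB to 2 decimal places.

-55.59 dB

|j550 + 550| = √(550² + 550²) = 777.8
|(j550)² + 33.6(j550) + 3600| = |-2.989e+05 + j18480| = 2.995e+05
|T(j550)| = 0.64 × 777.8 / 2.995e+05 = 0.0016623
20 log₁₀(0.0016623) = -55.586 dB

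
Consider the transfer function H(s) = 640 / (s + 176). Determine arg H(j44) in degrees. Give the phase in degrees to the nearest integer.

∠(j44 + 176) = arctan(44/176) = 14.04°
∠H(j44) = −14.04° = -14.04°

-14 deg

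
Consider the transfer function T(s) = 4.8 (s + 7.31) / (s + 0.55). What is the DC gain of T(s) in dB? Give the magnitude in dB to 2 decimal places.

T(0) = 4.8 × 7.31 / 0.55 = 63.796
20 log₁₀(63.796) = 36.096 dB

36.10 dB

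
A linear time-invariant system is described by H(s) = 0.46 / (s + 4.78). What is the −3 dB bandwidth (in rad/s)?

4.78 rad/s

For a single-pole low-pass, the −3 dB point is at the pole: ω = 4.78 rad/s.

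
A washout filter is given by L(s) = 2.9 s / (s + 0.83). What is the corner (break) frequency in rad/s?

0.83 rad/s

The single real pole at s = −0.83 gives a corner at ω = 0.83 rad/s.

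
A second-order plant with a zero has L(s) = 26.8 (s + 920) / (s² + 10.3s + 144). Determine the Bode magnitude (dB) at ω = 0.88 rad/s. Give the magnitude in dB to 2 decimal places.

|j0.88 + 920| = √(0.88² + 920²) = 920
|(j0.88)² + 10.3(j0.88) + 144| = |143.23 + j9.064| = 143.5
|L(j0.88)| = 26.8 × 920 / 143.5 = 171.8
20 log₁₀(171.8) = 44.701 dB

44.70 dB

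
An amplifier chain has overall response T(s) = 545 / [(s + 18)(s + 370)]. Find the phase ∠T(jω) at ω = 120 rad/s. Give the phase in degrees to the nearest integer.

∠(j120 + 18) = arctan(120/18) = 81.47°
∠(j120 + 370) = arctan(120/370) = 17.97°
∠T(j120) = − (81.47° + 17.97°) = -99.44°

-99°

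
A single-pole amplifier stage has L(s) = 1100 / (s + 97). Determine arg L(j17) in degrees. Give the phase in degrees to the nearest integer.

-10°

∠(j17 + 97) = arctan(17/97) = 9.94°
∠L(j17) = −9.94° = -9.94°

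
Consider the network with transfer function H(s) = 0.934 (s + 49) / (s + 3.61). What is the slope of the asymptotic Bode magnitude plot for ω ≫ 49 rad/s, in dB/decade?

0 dB/decade

With 1 zero and 1 pole, the high-frequency asymptotic slope is 20 × (1 − 1) = 0 dB/decade.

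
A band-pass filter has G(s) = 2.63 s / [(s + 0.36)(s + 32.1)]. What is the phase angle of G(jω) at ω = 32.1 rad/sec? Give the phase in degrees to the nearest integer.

-44 deg

∠(j32.1) = 90.00°
∠(j32.1 + 0.36) = arctan(32.1/0.36) = 89.36°
∠(j32.1 + 32.1) = arctan(32.1/32.1) = 45.00°
∠G(j32.1) = 90.00° − (89.36° + 45.00°) = -44.36°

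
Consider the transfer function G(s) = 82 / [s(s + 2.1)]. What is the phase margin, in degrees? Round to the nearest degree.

13 deg

Gain crossover: |G(jω)| = 1 at ω ≈ 8.93 rad/s.
∠G(j8.93) = −90° − arctan(8.93/2.1) ≈ -166.77°
PM = 180° + (-166.77°) = 13.23°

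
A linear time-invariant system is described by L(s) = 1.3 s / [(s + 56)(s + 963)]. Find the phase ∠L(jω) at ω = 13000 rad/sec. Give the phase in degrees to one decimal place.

∠(j13000) = 90.00°
∠(j13000 + 56) = arctan(13000/56) = 89.75°
∠(j13000 + 963) = arctan(13000/963) = 85.76°
∠L(j13000) = 90.00° − (89.75° + 85.76°) = -85.52°

-85.5°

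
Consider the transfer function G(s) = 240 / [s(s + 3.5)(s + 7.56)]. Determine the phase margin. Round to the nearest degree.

Gain crossover: |G(jω)| = 1 at ω ≈ 4.65 rad s⁻¹.
∠G(j4.65) = −90° − arctan(4.65/3.5) − arctan(4.65/7.56) ≈ -174.60°
PM = 180° + (-174.60°) = 5.40°

5°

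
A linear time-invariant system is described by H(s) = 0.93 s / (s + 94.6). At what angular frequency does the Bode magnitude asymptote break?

94.6 rad/s

The single real pole at s = −94.6 gives a corner at ω = 94.6 rad/s.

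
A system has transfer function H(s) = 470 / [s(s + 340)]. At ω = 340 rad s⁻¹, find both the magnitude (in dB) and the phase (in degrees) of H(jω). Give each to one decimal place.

|H| = -50.8 dB, ∠H = -135.0 deg

|j340 + 340| = √(340² + 340²) = 480.8
|j340| = 340
|H(j340)| = 470 / (480.8 × 340) = 0.0028749
20 log₁₀(0.0028749) = -50.83 dB
∠(j340 + 340) = arctan(340/340) = 45.00°
∠(j340) = 90.00°
∠H(j340) = − (45.00° + 90.00°) = -135.00°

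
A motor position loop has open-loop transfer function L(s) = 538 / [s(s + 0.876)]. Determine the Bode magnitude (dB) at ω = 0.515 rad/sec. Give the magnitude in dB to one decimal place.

60.2 dB

|j0.515 + 0.876| = √(0.515² + 0.876²) = 1.016
|j0.515| = 0.515
|L(j0.515)| = 538 / (1.016 × 0.515) = 1028
20 log₁₀(1028) = 60.24 dB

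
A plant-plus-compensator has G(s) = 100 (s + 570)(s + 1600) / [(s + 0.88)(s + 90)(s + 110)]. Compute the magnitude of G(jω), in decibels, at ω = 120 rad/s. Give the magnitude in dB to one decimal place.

30.1 dB

|j120 + 570| = √(120² + 570²) = 582.5
|j120 + 1600| = √(120² + 1600²) = 1604
|j120 + 0.88| = √(120² + 0.88²) = 120
|j120 + 90| = √(120² + 90²) = 150
|j120 + 110| = √(120² + 110²) = 162.8
|G(j120)| = 100 × 582.5 × 1604 / (120 × 150 × 162.8) = 31.895
20 log₁₀(31.895) = 30.07 dB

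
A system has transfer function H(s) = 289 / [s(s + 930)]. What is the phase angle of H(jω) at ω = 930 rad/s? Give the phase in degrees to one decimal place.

∠(j930 + 930) = arctan(930/930) = 45.00°
∠(j930) = 90.00°
∠H(j930) = − (45.00° + 90.00°) = -135.00°

-135.0 deg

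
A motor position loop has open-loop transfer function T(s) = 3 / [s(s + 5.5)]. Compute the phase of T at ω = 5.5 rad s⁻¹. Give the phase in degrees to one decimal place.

-135.0 deg

∠(j5.5 + 5.5) = arctan(5.5/5.5) = 45.00°
∠(j5.5) = 90.00°
∠T(j5.5) = − (45.00° + 90.00°) = -135.00°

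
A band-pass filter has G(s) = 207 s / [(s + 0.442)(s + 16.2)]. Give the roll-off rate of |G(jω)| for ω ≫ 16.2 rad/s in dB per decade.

-20 dB/decade

With 1 zero and 2 poles, the high-frequency asymptotic slope is 20 × (1 − 2) = -20 dB/decade.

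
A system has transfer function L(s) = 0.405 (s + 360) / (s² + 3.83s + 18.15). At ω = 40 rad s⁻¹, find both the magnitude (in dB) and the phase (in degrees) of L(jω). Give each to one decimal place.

|j40 + 360| = √(40² + 360²) = 362.2
|(j40)² + 3.83(j40) + 18.15| = |-1581.8 + j153.2| = 1589
|L(j40)| = 0.405 × 362.2 / 1589 = 0.092306
20 log₁₀(0.092306) = -20.70 dB
∠(j40 + 360) = arctan(40/360) = 6.34°
∠[(j40)² + 3.83(j40) + 18.15] = ∠[-1581.8 + j153.2] = 174.47°
∠L(j40) = 6.34° − 174.47° = -168.13°

|L| = -20.7 dB, ∠L = -168.1°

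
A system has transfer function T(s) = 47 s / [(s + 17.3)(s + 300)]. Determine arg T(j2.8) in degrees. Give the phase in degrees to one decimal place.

80.3 deg

∠(j2.8) = 90.00°
∠(j2.8 + 17.3) = arctan(2.8/17.3) = 9.19°
∠(j2.8 + 300) = arctan(2.8/300) = 0.53°
∠T(j2.8) = 90.00° − (9.19° + 0.53°) = 80.27°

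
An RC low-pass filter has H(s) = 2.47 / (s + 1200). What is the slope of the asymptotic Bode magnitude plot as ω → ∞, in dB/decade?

-20 dB/decade

With 0 zeros and 1 pole, the high-frequency asymptotic slope is 20 × (0 − 1) = -20 dB/decade.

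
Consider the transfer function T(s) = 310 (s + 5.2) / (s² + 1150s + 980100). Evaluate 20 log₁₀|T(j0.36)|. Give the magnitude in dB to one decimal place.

|j0.36 + 5.2| = √(0.36² + 5.2²) = 5.212
|(j0.36)² + 1150(j0.36) + 980100| = |9.801e+05 + j414| = 9.801e+05
|T(j0.36)| = 310 × 5.212 / 9.801e+05 = 0.0016487
20 log₁₀(0.0016487) = -55.66 dB

-55.7 dB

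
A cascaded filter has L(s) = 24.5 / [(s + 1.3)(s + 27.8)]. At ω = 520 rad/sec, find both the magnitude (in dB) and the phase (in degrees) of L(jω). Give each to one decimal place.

|L| = -80.9 dB, ∠L = -176.8°

|j520 + 1.3| = √(520² + 1.3²) = 520
|j520 + 27.8| = √(520² + 27.8²) = 520.7
|L(j520)| = 24.5 / (520 × 520.7) = 9.0477e-05
20 log₁₀(9.0477e-05) = -80.87 dB
∠(j520 + 1.3) = arctan(520/1.3) = 89.86°
∠(j520 + 27.8) = arctan(520/27.8) = 86.94°
∠L(j520) = − (89.86° + 86.94°) = -176.80°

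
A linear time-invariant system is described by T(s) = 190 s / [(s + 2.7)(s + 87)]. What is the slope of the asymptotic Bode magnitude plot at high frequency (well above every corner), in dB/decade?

-20 dB/decade

With 1 zero and 2 poles, the high-frequency asymptotic slope is 20 × (1 − 2) = -20 dB/decade.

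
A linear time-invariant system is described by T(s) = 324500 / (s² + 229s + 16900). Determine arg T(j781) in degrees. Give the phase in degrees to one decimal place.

∠[(j781)² + 229(j781) + 16900] = ∠[-5.9306e+05 + j1.7885e+05] = 163.22°
∠T(j781) = −163.22° = -163.22°

-163.2°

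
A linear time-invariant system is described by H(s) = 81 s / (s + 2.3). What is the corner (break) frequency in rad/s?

2.3 rad/s

The single real pole at s = −2.3 gives a corner at ω = 2.3 rad/s.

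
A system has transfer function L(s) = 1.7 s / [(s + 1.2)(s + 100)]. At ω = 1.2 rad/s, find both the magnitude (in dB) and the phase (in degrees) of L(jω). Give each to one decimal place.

|L| = -38.4 dB, ∠L = 44.3°

|j1.2| = 1.2
|j1.2 + 1.2| = √(1.2² + 1.2²) = 1.697
|j1.2 + 100| = √(1.2² + 100²) = 100
|L(j1.2)| = 1.7 × 1.2 / (1.697 × 100) = 0.01202
20 log₁₀(0.01202) = -38.40 dB
∠(j1.2) = 90.00°
∠(j1.2 + 1.2) = arctan(1.2/1.2) = 45.00°
∠(j1.2 + 100) = arctan(1.2/100) = 0.69°
∠L(j1.2) = 90.00° − (45.00° + 0.69°) = 44.31°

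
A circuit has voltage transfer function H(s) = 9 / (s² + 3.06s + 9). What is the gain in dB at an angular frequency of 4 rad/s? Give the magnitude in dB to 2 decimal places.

|(j4)² + 3.06(j4) + 9| = |-7 + j12.24| = 14.1
|H(j4)| = 9 / 14.1 = 0.63829
20 log₁₀(0.63829) = -3.900 dB

-3.90 dB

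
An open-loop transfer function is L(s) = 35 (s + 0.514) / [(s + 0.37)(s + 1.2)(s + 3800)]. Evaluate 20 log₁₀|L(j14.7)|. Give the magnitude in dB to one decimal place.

-64.1 dB

|j14.7 + 0.514| = √(14.7² + 0.514²) = 14.71
|j14.7 + 0.37| = √(14.7² + 0.37²) = 14.7
|j14.7 + 1.2| = √(14.7² + 1.2²) = 14.75
|j14.7 + 3800| = √(14.7² + 3800²) = 3800
|L(j14.7)| = 35 × 14.71 / (14.7 × 14.75 × 3800) = 0.00062467
20 log₁₀(0.00062467) = -64.09 dB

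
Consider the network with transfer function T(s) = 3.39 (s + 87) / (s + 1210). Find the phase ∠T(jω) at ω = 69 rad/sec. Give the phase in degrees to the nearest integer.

∠(j69 + 87) = arctan(69/87) = 38.42°
∠(j69 + 1210) = arctan(69/1210) = 3.26°
∠T(j69) = 38.42° − 3.26° = 35.15°

35°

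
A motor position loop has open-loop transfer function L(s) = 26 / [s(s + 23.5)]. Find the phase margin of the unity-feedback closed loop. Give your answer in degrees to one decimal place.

87.3 deg

Gain crossover: |L(jω)| = 1 at ω ≈ 1.11 rad/sec.
∠L(j1.11) = −90° − arctan(1.11/23.5) ≈ -92.69°
PM = 180° + (-92.69°) = 87.31°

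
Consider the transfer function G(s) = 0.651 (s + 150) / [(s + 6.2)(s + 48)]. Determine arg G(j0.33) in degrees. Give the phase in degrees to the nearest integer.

∠(j0.33 + 150) = arctan(0.33/150) = 0.13°
∠(j0.33 + 6.2) = arctan(0.33/6.2) = 3.05°
∠(j0.33 + 48) = arctan(0.33/48) = 0.39°
∠G(j0.33) = 0.13° − (3.05° + 0.39°) = -3.31°

-3 deg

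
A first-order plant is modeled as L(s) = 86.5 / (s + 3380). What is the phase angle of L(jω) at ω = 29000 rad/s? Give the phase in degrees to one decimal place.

∠(j29000 + 3380) = arctan(29000/3380) = 83.35°
∠L(j29000) = −83.35° = -83.35°

-83.4°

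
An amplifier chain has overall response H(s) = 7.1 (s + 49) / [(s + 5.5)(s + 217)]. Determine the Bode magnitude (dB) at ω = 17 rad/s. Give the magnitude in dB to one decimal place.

|j17 + 49| = √(17² + 49²) = 51.87
|j17 + 5.5| = √(17² + 5.5²) = 17.87
|j17 + 217| = √(17² + 217²) = 217.7
|H(j17)| = 7.1 × 51.87 / (17.87 × 217.7) = 0.094685
20 log₁₀(0.094685) = -20.47 dB

-20.5 dB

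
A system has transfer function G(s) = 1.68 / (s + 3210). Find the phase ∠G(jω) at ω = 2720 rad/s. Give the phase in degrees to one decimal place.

∠(j2720 + 3210) = arctan(2720/3210) = 40.28°
∠G(j2720) = −40.28° = -40.28°

-40.3°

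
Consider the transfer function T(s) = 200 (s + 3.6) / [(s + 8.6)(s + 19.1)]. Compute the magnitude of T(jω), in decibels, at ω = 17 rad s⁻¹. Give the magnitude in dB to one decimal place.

17.1 dB

|j17 + 3.6| = √(17² + 3.6²) = 17.38
|j17 + 8.6| = √(17² + 8.6²) = 19.05
|j17 + 19.1| = √(17² + 19.1²) = 25.57
|T(j17)| = 200 × 17.38 / (19.05 × 25.57) = 7.1343
20 log₁₀(7.1343) = 17.07 dB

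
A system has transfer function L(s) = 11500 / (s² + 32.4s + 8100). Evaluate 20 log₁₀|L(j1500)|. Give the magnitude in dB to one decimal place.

|(j1500)² + 32.4(j1500) + 8100| = |-2.2419e+06 + j48600| = 2.242e+06
|L(j1500)| = 11500 / 2.242e+06 = 0.0051284
20 log₁₀(0.0051284) = -45.80 dB

-45.8 dB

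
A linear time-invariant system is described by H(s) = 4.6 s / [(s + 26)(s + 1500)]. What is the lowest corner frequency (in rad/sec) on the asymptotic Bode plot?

26 rad/sec

Break frequencies occur at each pole and zero magnitude: 26 rad/sec, 1500 rad/sec.
The lowest is 26 rad/sec.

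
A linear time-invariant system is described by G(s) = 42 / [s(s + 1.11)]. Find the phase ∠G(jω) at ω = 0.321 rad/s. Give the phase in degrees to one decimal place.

-106.1 deg

∠(j0.321 + 1.11) = arctan(0.321/1.11) = 16.13°
∠(j0.321) = 90.00°
∠G(j0.321) = − (16.13° + 90.00°) = -106.13°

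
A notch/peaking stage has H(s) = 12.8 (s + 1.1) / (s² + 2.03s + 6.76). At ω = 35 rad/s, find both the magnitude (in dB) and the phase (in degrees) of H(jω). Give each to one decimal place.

|H| = -8.7 dB, ∠H = -88.5 deg

|j35 + 1.1| = √(35² + 1.1²) = 35.02
|(j35)² + 2.03(j35) + 6.76| = |-1218.2 + j71.05| = 1220
|H(j35)| = 12.8 × 35.02 / 1220 = 0.3673
20 log₁₀(0.3673) = -8.70 dB
∠(j35 + 1.1) = arctan(35/1.1) = 88.20°
∠[(j35)² + 2.03(j35) + 6.76] = ∠[-1218.2 + j71.05] = 176.66°
∠H(j35) = 88.20° − 176.66° = -88.46°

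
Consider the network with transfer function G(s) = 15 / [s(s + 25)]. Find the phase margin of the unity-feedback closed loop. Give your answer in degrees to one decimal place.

88.6°

Gain crossover: |G(jω)| = 1 at ω ≈ 0.6 rad/sec.
∠G(j0.6) = −90° − arctan(0.6/25) ≈ -91.37°
PM = 180° + (-91.37°) = 88.63°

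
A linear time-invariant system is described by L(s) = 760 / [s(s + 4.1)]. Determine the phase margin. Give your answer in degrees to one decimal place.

8.5°

Gain crossover: |L(jω)| = 1 at ω ≈ 27.4 rad/s.
∠L(j27.4) = −90° − arctan(27.4/4.1) ≈ -171.49°
PM = 180° + (-171.49°) = 8.51°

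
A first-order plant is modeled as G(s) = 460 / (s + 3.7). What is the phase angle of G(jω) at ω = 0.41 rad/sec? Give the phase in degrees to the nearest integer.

∠(j0.41 + 3.7) = arctan(0.41/3.7) = 6.32°
∠G(j0.41) = −6.32° = -6.32°

-6°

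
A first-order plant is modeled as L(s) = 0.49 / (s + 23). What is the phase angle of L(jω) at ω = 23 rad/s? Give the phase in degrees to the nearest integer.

∠(j23 + 23) = arctan(23/23) = 45.00°
∠L(j23) = −45.00° = -45.00°

-45°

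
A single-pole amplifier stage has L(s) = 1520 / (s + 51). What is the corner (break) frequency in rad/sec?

The single real pole at s = −51 gives a corner at ω = 51 rad/sec.

51 rad/sec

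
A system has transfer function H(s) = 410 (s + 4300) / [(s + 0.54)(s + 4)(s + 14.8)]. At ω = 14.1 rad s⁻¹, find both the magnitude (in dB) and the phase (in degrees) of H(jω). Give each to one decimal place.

|H| = 52.4 dB, ∠H = -205.4°

|j14.1 + 4300| = √(14.1² + 4300²) = 4300
|j14.1 + 0.54| = √(14.1² + 0.54²) = 14.11
|j14.1 + 4| = √(14.1² + 4²) = 14.66
|j14.1 + 14.8| = √(14.1² + 14.8²) = 20.44
|H(j14.1)| = 410 × 4300 / (14.11 × 14.66 × 20.44) = 417.04
20 log₁₀(417.04) = 52.40 dB
∠(j14.1 + 4300) = arctan(14.1/4300) = 0.19°
∠(j14.1 + 0.54) = arctan(14.1/0.54) = 87.81°
∠(j14.1 + 4) = arctan(14.1/4) = 74.16°
∠(j14.1 + 14.8) = arctan(14.1/14.8) = 43.61°
∠H(j14.1) = 0.19° − (87.81° + 74.16° + 43.61°) = -205.39°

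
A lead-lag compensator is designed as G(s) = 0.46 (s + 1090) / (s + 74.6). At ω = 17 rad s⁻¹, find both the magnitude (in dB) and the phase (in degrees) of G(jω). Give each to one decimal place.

|j17 + 1090| = √(17² + 1090²) = 1090
|j17 + 74.6| = √(17² + 74.6²) = 76.51
|G(j17)| = 0.46 × 1090 / 76.51 = 6.554
20 log₁₀(6.554) = 16.33 dB
∠(j17 + 1090) = arctan(17/1090) = 0.89°
∠(j17 + 74.6) = arctan(17/74.6) = 12.84°
∠G(j17) = 0.89° − 12.84° = -11.94°

|G| = 16.3 dB, ∠G = -11.9°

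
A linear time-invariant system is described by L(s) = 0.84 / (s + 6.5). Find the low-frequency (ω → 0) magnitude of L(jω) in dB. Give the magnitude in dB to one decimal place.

L(0) = 0.84 / 6.5 = 0.12923
20 log₁₀(0.12923) = -17.77 dB

-17.8 dB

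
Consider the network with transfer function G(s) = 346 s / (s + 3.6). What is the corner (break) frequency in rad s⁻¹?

The single real pole at s = −3.6 gives a corner at ω = 3.6 rad s⁻¹.

3.6 rad s⁻¹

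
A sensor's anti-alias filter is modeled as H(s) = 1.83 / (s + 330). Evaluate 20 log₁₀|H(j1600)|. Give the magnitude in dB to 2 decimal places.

|j1600 + 330| = √(1600² + 330²) = 1634
|H(j1600)| = 1.83 / 1634 = 0.0011202
20 log₁₀(0.0011202) = -59.014 dB

-59.01 dB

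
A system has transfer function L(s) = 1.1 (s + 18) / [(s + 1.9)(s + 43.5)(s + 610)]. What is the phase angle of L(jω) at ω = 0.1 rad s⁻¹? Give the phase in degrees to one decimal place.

-2.8°

∠(j0.1 + 18) = arctan(0.1/18) = 0.32°
∠(j0.1 + 1.9) = arctan(0.1/1.9) = 3.01°
∠(j0.1 + 43.5) = arctan(0.1/43.5) = 0.13°
∠(j0.1 + 610) = arctan(0.1/610) = 0.01°
∠L(j0.1) = 0.32° − (3.01° + 0.13° + 0.01°) = -2.84°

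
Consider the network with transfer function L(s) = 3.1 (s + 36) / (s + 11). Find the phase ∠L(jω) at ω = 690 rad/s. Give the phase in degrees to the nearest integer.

∠(j690 + 36) = arctan(690/36) = 87.01°
∠(j690 + 11) = arctan(690/11) = 89.09°
∠L(j690) = 87.01° − 89.09° = -2.07°

-2°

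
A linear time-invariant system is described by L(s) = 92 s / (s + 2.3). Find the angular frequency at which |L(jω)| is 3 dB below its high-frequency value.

For a single-pole high-pass, the −3 dB point is at the pole: ω = 2.3 rad s⁻¹.

2.3 rad s⁻¹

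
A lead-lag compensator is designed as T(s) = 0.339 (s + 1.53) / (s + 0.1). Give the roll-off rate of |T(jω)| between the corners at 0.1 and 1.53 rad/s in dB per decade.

-20 dB/decade

In this band the factors already past their corner are: pole at 0.1; net slope = -20 dB/decade.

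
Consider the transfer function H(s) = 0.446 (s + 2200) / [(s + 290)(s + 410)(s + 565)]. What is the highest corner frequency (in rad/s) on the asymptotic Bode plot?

Break frequencies occur at each pole and zero magnitude: 290 rad/s, 410 rad/s, 565 rad/s, 2200 rad/s.
The highest is 2200 rad/s.

2200 rad/s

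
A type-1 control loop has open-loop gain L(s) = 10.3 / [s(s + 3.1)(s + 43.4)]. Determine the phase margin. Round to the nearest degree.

Gain crossover: |L(jω)| = 1 at ω ≈ 0.0765 rad s⁻¹.
∠L(j0.0765) = −90° − arctan(0.0765/3.1) − arctan(0.0765/43.4) ≈ -91.52°
PM = 180° + (-91.52°) = 88.48°

88°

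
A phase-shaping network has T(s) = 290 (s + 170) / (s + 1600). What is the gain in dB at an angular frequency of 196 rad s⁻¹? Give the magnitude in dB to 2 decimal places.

|j196 + 170| = √(196² + 170²) = 259.5
|j196 + 1600| = √(196² + 1600²) = 1612
|T(j196)| = 290 × 259.5 / 1612 = 46.677
20 log₁₀(46.677) = 33.382 dB

33.38 dB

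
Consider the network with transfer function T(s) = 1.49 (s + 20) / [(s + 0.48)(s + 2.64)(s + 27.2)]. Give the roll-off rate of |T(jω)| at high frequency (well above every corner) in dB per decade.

-40 dB/decade

With 1 zero and 3 poles, the high-frequency asymptotic slope is 20 × (1 − 3) = -40 dB/decade.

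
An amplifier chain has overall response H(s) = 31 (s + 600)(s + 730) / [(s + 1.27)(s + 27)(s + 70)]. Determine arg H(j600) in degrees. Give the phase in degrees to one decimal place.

∠(j600 + 600) = arctan(600/600) = 45.00°
∠(j600 + 730) = arctan(600/730) = 39.42°
∠(j600 + 1.27) = arctan(600/1.27) = 89.88°
∠(j600 + 27) = arctan(600/27) = 87.42°
∠(j600 + 70) = arctan(600/70) = 83.35°
∠H(j600) = 45.00° + 39.42° − (89.88° + 87.42° + 83.35°) = -176.23°

-176.2°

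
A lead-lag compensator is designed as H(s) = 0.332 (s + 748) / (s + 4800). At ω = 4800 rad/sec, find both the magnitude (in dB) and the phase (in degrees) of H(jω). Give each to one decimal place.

|j4800 + 748| = √(4800² + 748²) = 4858
|j4800 + 4800| = √(4800² + 4800²) = 6788
|H(j4800)| = 0.332 × 4858 / 6788 = 0.23759
20 log₁₀(0.23759) = -12.48 dB
∠(j4800 + 748) = arctan(4800/748) = 81.14°
∠(j4800 + 4800) = arctan(4800/4800) = 45.00°
∠H(j4800) = 81.14° − 45.00° = 36.14°

|H| = -12.5 dB, ∠H = 36.1°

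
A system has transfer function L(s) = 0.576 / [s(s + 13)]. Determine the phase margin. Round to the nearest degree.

Gain crossover: |L(jω)| = 1 at ω ≈ 0.0443 rad/s.
∠L(j0.0443) = −90° − arctan(0.0443/13) ≈ -90.20°
PM = 180° + (-90.20°) = 89.80°

90°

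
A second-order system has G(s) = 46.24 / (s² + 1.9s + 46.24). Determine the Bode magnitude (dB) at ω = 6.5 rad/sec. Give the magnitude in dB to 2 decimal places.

11.04 dB

|(j6.5)² + 1.9(j6.5) + 46.24| = |3.99 + j12.35| = 12.98
|G(j6.5)| = 46.24 / 12.98 = 3.5628
20 log₁₀(3.5628) = 11.036 dB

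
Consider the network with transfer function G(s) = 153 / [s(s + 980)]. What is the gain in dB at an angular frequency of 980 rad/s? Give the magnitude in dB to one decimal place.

-79.0 dB

|j980 + 980| = √(980² + 980²) = 1386
|j980| = 980
|G(j980)| = 153 / (1386 × 980) = 0.00011265
20 log₁₀(0.00011265) = -78.97 dB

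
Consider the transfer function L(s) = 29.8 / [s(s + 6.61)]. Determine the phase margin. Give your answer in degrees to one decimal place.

Gain crossover: |L(jω)| = 1 at ω ≈ 3.89 rad/s.
∠L(j3.89) = −90° − arctan(3.89/6.61) ≈ -120.45°
PM = 180° + (-120.45°) = 59.55°

59.5°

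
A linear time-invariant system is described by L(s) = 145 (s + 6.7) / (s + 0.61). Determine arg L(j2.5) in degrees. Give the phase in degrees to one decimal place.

∠(j2.5 + 6.7) = arctan(2.5/6.7) = 20.46°
∠(j2.5 + 0.61) = arctan(2.5/0.61) = 76.29°
∠L(j2.5) = 20.46° − 76.29° = -55.83°

-55.8 deg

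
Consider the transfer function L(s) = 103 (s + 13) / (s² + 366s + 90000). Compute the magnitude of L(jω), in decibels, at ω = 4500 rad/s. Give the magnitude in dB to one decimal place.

-32.8 dB

|j4500 + 13| = √(4500² + 13²) = 4500
|(j4500)² + 366(j4500) + 90000| = |-2.016e+07 + j1.647e+06| = 2.023e+07
|L(j4500)| = 103 × 4500 / 2.023e+07 = 0.022915
20 log₁₀(0.022915) = -32.80 dB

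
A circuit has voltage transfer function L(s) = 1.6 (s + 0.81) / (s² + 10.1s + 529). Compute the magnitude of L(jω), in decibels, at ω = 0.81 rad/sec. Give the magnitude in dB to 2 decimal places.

-49.20 dB

|j0.81 + 0.81| = √(0.81² + 0.81²) = 1.146
|(j0.81)² + 10.1(j0.81) + 529| = |528.34 + j8.181| = 528.4
|L(j0.81)| = 1.6 × 1.146 / 528.4 = 0.0034686
20 log₁₀(0.0034686) = -49.197 dB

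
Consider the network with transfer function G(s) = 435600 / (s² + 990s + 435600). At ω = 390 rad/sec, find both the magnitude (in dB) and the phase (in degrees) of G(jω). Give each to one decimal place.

|(j390)² + 990(j390) + 435600| = |2.835e+05 + j3.861e+05| = 4.79e+05
|G(j390)| = 435600 / 4.79e+05 = 0.90939
20 log₁₀(0.90939) = -0.83 dB
∠[(j390)² + 990(j390) + 435600] = ∠[2.835e+05 + j3.861e+05] = 53.71°
∠G(j390) = −53.71° = -53.71°

|G| = -0.8 dB, ∠G = -53.7°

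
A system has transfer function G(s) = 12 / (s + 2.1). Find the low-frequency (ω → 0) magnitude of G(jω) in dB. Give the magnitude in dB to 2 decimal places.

15.14 dB

G(0) = 12 / 2.1 = 5.7143
20 log₁₀(5.7143) = 15.139 dB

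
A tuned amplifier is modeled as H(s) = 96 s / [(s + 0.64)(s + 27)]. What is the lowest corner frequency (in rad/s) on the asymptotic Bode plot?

0.64 rad/s

Break frequencies occur at each pole and zero magnitude: 0.64 rad/s, 27 rad/s.
The lowest is 0.64 rad/s.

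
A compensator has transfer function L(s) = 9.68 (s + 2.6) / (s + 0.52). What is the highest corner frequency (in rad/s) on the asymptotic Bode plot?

2.6 rad/s

Break frequencies occur at each pole and zero magnitude: 0.52 rad/s, 2.6 rad/s.
The highest is 2.6 rad/s.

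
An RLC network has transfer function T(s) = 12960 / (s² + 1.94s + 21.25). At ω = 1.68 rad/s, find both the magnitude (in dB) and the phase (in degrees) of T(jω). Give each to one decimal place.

|(j1.68)² + 1.94(j1.68) + 21.25| = |18.428 + j3.2592| = 18.71
|T(j1.68)| = 12960 / 18.71 = 692.54
20 log₁₀(692.54) = 56.81 dB
∠[(j1.68)² + 1.94(j1.68) + 21.25] = ∠[18.428 + j3.2592] = 10.03°
∠T(j1.68) = −10.03° = -10.03°

|T| = 56.8 dB, ∠T = -10.0°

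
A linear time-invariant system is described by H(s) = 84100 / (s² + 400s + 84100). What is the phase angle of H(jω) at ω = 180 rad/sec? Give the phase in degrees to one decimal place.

-54.3°

∠[(j180)² + 400(j180) + 84100] = ∠[51700 + j72000] = 54.32°
∠H(j180) = −54.32° = -54.32°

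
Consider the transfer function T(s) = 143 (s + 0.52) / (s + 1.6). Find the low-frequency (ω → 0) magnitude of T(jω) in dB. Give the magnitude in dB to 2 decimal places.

33.34 dB

T(0) = 143 × 0.52 / 1.6 = 46.475
20 log₁₀(46.475) = 33.344 dB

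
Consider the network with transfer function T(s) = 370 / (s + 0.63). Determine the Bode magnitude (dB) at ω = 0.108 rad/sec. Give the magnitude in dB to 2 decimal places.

55.25 dB

|j0.108 + 0.63| = √(0.108² + 0.63²) = 0.6392
|T(j0.108)| = 370 / 0.6392 = 578.86
20 log₁₀(578.86) = 55.251 dB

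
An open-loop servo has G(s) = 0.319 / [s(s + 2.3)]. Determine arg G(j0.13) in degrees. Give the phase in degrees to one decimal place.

-93.2°

∠(j0.13 + 2.3) = arctan(0.13/2.3) = 3.24°
∠(j0.13) = 90.00°
∠G(j0.13) = − (3.24° + 90.00°) = -93.24°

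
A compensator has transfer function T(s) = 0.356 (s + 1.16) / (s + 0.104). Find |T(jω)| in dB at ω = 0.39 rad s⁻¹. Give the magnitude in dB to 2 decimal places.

|j0.39 + 1.16| = √(0.39² + 1.16²) = 1.224
|j0.39 + 0.104| = √(0.39² + 0.104²) = 0.4036
|T(j0.39)| = 0.356 × 1.224 / 0.4036 = 1.0794
20 log₁₀(1.0794) = 0.664 dB

0.66 dB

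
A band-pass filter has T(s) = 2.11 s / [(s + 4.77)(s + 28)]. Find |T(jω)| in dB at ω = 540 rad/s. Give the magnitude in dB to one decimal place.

-48.2 dB

|j540| = 540
|j540 + 4.77| = √(540² + 4.77²) = 540
|j540 + 28| = √(540² + 28²) = 540.7
|T(j540)| = 2.11 × 540 / (540 × 540.7) = 0.003902
20 log₁₀(0.003902) = -48.17 dB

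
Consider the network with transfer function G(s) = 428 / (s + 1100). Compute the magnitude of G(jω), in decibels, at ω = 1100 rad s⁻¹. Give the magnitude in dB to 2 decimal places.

-11.21 dB

|j1100 + 1100| = √(1100² + 1100²) = 1556
|G(j1100)| = 428 / 1556 = 0.27513
20 log₁₀(0.27513) = -11.209 dB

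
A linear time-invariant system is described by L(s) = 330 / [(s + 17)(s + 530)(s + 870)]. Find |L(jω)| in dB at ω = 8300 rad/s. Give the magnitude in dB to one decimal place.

-184.8 dB

|j8300 + 17| = √(8300² + 17²) = 8300
|j8300 + 530| = √(8300² + 530²) = 8317
|j8300 + 870| = √(8300² + 870²) = 8345
|L(j8300)| = 330 / (8300 × 8317 × 8345) = 5.7283e-10
20 log₁₀(5.7283e-10) = -184.84 dB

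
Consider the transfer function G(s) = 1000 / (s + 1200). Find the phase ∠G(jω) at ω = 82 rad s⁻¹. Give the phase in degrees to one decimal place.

-3.9°

∠(j82 + 1200) = arctan(82/1200) = 3.91°
∠G(j82) = −3.91° = -3.91°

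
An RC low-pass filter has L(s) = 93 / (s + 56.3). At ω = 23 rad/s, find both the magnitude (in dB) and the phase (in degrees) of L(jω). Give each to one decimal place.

|j23 + 56.3| = √(23² + 56.3²) = 60.82
|L(j23)| = 93 / 60.82 = 1.5292
20 log₁₀(1.5292) = 3.69 dB
∠(j23 + 56.3) = arctan(23/56.3) = 22.22°
∠L(j23) = −22.22° = -22.22°

|L| = 3.7 dB, ∠L = -22.2 deg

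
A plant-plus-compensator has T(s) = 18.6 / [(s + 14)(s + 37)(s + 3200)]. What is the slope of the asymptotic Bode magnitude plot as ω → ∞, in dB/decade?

-60 dB/decade

With 0 zeros and 3 poles, the high-frequency asymptotic slope is 20 × (0 − 3) = -60 dB/decade.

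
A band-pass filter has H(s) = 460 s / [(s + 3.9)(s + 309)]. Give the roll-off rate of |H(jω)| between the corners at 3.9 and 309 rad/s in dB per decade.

0 dB/decade

In this band the factors already past their corner are: 1 differentiator zero, pole at 3.9; net slope = 0 dB/decade.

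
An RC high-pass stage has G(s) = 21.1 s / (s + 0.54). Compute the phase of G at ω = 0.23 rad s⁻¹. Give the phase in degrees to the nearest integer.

67°

∠(j0.23) = 90.00°
∠(j0.23 + 0.54) = arctan(0.23/0.54) = 23.07°
∠G(j0.23) = 90.00° − 23.07° = 66.93°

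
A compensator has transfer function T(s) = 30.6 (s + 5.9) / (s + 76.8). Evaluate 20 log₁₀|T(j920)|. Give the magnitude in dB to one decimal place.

29.7 dB

|j920 + 5.9| = √(920² + 5.9²) = 920
|j920 + 76.8| = √(920² + 76.8²) = 923.2
|T(j920)| = 30.6 × 920 / 923.2 = 30.495
20 log₁₀(30.495) = 29.68 dB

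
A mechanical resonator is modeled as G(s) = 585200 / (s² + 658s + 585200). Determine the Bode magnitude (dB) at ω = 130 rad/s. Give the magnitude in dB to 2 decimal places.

|(j130)² + 658(j130) + 585200| = |5.683e+05 + j85540| = 5.747e+05
|G(j130)| = 585200 / 5.747e+05 = 1.0183
20 log₁₀(1.0183) = 0.157 dB

0.16 dB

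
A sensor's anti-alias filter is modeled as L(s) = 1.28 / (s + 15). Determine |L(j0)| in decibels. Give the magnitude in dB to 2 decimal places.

L(0) = 1.28 / 15 = 0.085333
20 log₁₀(0.085333) = -21.378 dB

-21.38 dB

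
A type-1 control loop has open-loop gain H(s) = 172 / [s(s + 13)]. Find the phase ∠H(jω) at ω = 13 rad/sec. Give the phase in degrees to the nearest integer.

-135 deg

∠(j13 + 13) = arctan(13/13) = 45.00°
∠(j13) = 90.00°
∠H(j13) = − (45.00° + 90.00°) = -135.00°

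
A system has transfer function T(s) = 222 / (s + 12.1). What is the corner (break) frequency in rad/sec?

12.1 rad/sec

The single real pole at s = −12.1 gives a corner at ω = 12.1 rad/sec.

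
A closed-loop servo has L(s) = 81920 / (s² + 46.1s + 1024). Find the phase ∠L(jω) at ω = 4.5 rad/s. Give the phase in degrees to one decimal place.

-11.7°

∠[(j4.5)² + 46.1(j4.5) + 1024] = ∠[1003.8 + j207.45] = 11.68°
∠L(j4.5) = −11.68° = -11.68°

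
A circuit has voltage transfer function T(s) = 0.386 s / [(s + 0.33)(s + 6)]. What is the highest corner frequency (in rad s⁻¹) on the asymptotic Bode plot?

6 rad s⁻¹

Break frequencies occur at each pole and zero magnitude: 0.33 rad s⁻¹, 6 rad s⁻¹.
The highest is 6 rad s⁻¹.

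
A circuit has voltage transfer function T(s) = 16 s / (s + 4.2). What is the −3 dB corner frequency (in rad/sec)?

For a single-pole high-pass, the −3 dB point is at the pole: ω = 4.2 rad/sec.

4.2 rad/sec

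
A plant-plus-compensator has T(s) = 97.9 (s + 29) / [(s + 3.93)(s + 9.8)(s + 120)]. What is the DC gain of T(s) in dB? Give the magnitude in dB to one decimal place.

-4.2 dB

T(0) = 97.9 × 29 / (3.93 × 9.8 × 120) = 0.6143
20 log₁₀(0.6143) = -4.23 dB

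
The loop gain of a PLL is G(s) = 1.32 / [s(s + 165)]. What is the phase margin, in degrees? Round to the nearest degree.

Gain crossover: |G(jω)| = 1 at ω ≈ 0.008 rad/s.
∠G(j0.008) = −90° − arctan(0.008/165) ≈ -90.00°
PM = 180° + (-90.00°) = 90.00°

90°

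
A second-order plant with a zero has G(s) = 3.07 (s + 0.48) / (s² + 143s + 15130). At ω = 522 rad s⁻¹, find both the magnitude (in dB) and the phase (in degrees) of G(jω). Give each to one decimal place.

|j522 + 0.48| = √(522² + 0.48²) = 522
|(j522)² + 143(j522) + 15130| = |-2.5735e+05 + j74646| = 2.68e+05
|G(j522)| = 3.07 × 522 / 2.68e+05 = 0.0059805
20 log₁₀(0.0059805) = -44.47 dB
∠(j522 + 0.48) = arctan(522/0.48) = 89.95°
∠[(j522)² + 143(j522) + 15130] = ∠[-2.5735e+05 + j74646] = 163.83°
∠G(j522) = 89.95° − 163.83° = -73.88°

|G| = -44.5 dB, ∠G = -73.9°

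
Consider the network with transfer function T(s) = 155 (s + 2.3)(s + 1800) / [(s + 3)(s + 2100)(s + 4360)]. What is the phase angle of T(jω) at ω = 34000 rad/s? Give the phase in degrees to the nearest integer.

-82°

∠(j34000 + 2.3) = arctan(34000/2.3) = 90.00°
∠(j34000 + 1800) = arctan(34000/1800) = 86.97°
∠(j34000 + 3) = arctan(34000/3) = 89.99°
∠(j34000 + 2100) = arctan(34000/2100) = 86.47°
∠(j34000 + 4360) = arctan(34000/4360) = 82.69°
∠T(j34000) = 90.00° + 86.97° − (89.99° + 86.47° + 82.69°) = -82.19°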